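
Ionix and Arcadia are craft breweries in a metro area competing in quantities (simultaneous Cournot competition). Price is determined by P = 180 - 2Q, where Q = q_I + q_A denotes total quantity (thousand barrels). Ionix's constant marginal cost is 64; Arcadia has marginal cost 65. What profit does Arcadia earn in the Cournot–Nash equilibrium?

Ionix's profit: π_I = (180 - 2Q)q_I - (64q_I). Setting ∂π_I/∂q_I = 0: 116 - 4q_I - 2(q_A) = 0.
Arcadia's first-order condition: 115 - 4q_A - 2(q_I) = 0.
Best responses: q_I = (116 - 2q_A)/4, q_A = (115 - 2q_I)/4.
Solving the pair: q_I = 39/2, q_A = 19.
Price P = 180 - 2·(77/2) = 103.
Arcadia's profit: (103 - 65)·19 = 722.

722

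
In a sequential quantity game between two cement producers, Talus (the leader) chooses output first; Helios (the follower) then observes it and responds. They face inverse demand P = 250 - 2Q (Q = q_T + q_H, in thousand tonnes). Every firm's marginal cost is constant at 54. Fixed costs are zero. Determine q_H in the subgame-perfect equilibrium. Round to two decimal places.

Solve by backward induction. Given q_T, the follower Helios maximises π_H = (250 - 2q_T - 2q_H)q_H - 54q_H.
Setting the follower's marginal profit to zero, 196 - 2q_T - 4q_H = 0, i.e. q_H = (196 - 2q_T)/4.
The leader anticipates this reaction. Substituting into P = 250 - 2Q gives P = 152 - q_T, so π_T = (152 - q_T)q_T - 54q_T.
Leader FOC: 98 - 2q_T = 0, so q_T = 49.
Then q_H = (196 - 2·49)/4 = 49/2.

24.50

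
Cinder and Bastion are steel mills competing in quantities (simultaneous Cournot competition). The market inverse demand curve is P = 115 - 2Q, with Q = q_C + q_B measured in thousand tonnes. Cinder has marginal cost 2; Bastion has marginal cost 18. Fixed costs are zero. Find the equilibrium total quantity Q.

35

Cinder's profit: π_C = (115 - 2Q)q_C - (2q_C). Setting ∂π_C/∂q_C = 0: 113 - 4q_C - 2(q_B) = 0.
Bastion's profit: π_B = (115 - 2Q)q_B - (18q_B). Setting ∂π_B/∂q_B = 0: 97 - 4q_B - 2(q_C) = 0.
So q_C = (113 - 2q_B)/4 and q_B = (97 - 2q_C)/4.
Solving the pair: q_C = 43/2, q_B = 27/2.
Total output Q = 43/2 + 27/2 = 35.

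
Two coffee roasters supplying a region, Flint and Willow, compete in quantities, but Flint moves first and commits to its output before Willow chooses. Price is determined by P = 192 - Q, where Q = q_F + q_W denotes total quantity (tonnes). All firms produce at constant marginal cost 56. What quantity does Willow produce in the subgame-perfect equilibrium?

34

The follower Willow best-responds to any q_F: π_W = (192 - Q)q_W - 56q_W.
Setting the follower's marginal profit to zero, 136 - q_F - 2q_W = 0, i.e. q_W = (136 - q_F)/2.
Flint substitutes q_W(q_F) into its own profit: π_F = q_F(192 - q_F - (136 - q_F)/2) - 56q_F = (124 - (1/2)q_F)q_F - 56q_F.
Maximising: ∂π_F/∂q_F = 68 - q_F = 0, giving q_F = 68.
Then q_W = (136 - 68)/2 = 34.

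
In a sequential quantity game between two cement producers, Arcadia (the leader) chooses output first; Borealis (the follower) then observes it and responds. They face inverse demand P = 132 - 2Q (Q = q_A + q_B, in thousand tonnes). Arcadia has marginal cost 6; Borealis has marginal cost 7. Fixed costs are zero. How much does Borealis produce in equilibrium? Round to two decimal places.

15.38

Solve by backward induction. Given q_A, the follower Borealis maximises π_B = (132 - 2q_A - 2q_B)q_B - 7q_B.
Follower FOC: 125 - 2q_A - 4q_B = 0, so q_B(q_A) = (125 - 2q_A)/4.
The leader anticipates this reaction. Substituting into P = 132 - 2Q gives P = 139/2 - q_A, so π_A = (139/2 - q_A)q_A - 6q_A.
The leader's first-order condition 127/2 - 2q_A = 0 yields q_A = 127/4.
Then q_B = (125 - 2·(127/4))/4 = 123/8.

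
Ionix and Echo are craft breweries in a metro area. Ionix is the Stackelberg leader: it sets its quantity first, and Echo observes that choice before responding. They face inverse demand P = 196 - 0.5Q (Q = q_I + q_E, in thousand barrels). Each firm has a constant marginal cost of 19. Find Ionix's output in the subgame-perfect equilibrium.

Solve by backward induction. Given q_I, the follower Echo maximises π_E = (196 - (1/2)q_I - (1/2)q_E)q_E - 19q_E.
Setting the follower's marginal profit to zero, 177 - (1/2)q_I - q_E = 0, i.e. q_E = (177 - (1/2)q_I).
The leader anticipates this reaction. Substituting into P = 196 - 0.5Q gives P = 215/2 - (1/4)q_I, so π_I = (215/2 - (1/4)q_I)q_I - 19q_I.
The leader's first-order condition 177/2 - (1/2)q_I = 0 yields q_I = 177.
Then q_E = (177 - (1/2)·177) = 177/2.

177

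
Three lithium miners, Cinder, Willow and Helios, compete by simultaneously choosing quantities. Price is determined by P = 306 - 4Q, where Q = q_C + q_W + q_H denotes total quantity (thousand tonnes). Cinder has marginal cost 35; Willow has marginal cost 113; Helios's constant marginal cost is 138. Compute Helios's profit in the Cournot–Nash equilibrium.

Cinder's profit: π_C = (306 - 4Q)q_C - (35q_C). Setting ∂π_C/∂q_C = 0: 271 - 8q_C - 4(q_W + q_H) = 0.
Willow's profit: π_W = (306 - 4Q)q_W - (113q_W). Setting ∂π_W/∂q_W = 0: 193 - 8q_W - 4(q_C + q_H) = 0.
Helios's profit: π_H = (306 - 4Q)q_H - (138q_H). Setting ∂π_H/∂q_H = 0: 168 - 8q_H - 4(q_C + q_W) = 0.
Adding the 3 conditions: 632 − 8Q − 8Q = 0, i.e. Q = 79/2.
Back-substituting: q_C = (271 − 158)/4 = 113/4, q_W = (193 − 158)/4 = 35/4, q_H = (168 − 158)/4 = 5/2.
Price P = 306 - 4·(79/2) = 148.
Helios's profit: (148 - 138)·(5/2) = 25.

25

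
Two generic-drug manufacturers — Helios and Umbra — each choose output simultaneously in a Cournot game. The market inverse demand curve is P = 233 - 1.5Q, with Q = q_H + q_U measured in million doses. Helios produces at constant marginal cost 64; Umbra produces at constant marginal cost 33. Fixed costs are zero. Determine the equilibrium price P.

110

Helios's profit: π_H = (233 - 1.5Q)q_H - (64q_H). Setting ∂π_H/∂q_H = 0: 169 - 3q_H - (3/2)(q_U) = 0.
Umbra's profit: π_U = (233 - 1.5Q)q_U - (33q_U). Setting ∂π_U/∂q_U = 0: 200 - 3q_U - (3/2)(q_H) = 0.
Best responses: q_H = (169 - (3/2)q_U)/3, q_U = (200 - (3/2)q_H)/3.
Solving the pair: q_H = 92/3, q_U = 154/3.
Total output Q = 82, so price P = 233 - (3/2)·82 = 110.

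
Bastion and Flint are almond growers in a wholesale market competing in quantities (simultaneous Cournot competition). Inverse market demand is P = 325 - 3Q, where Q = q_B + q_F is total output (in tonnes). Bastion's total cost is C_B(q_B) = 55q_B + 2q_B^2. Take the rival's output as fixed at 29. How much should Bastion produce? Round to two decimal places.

18.30

With the rival's output fixed at 29, Bastion's profit is π_B = (325 - 3·29 - 3q_B)q_B - (55q_B + 2q_B²) = (238 - 3q_B)q_B - (55q_B + 2q_B²).
∂π_B/∂q_B = 183 - 10q_B = 0, so q_B = 183/10.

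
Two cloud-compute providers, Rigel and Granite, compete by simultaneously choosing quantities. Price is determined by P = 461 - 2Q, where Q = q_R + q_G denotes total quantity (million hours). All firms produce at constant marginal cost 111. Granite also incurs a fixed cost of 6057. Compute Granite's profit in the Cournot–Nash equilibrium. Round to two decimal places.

748.56

Each firm earns π_i = (461 - 2Q)q_i - 111q_i.
First-order condition (treating rivals' output as given): 350 - 4q_i - 2q_j = 0.
With identical firms every q_j equals q_i, so q_j = q_i and 350 = 6q_i, giving q_i = 175/3.
Price P = 461 - 2·(350/3) = 683/3.
Granite's profit: (683/3 - 111)·(175/3) - 6057 = 748.5556.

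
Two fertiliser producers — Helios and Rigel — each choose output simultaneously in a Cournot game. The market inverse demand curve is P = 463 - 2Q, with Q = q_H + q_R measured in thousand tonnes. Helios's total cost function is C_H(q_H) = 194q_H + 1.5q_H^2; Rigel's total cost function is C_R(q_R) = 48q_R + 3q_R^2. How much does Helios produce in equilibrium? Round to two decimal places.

28.18

Helios's profit: π_H = (463 - 2Q)q_H - (194q_H + (3/2)q_H²). Setting ∂π_H/∂q_H = 0: 269 - 7q_H - 2(q_R) = 0.
Rigel's first-order condition: 415 - 10q_R - 2(q_H) = 0.
Rearranging gives the reaction functions q_H = (269 - 2q_R)/7 and q_R = (415 - 2q_H)/10.
Solving the pair: q_H = 310/11, q_R = 789/22.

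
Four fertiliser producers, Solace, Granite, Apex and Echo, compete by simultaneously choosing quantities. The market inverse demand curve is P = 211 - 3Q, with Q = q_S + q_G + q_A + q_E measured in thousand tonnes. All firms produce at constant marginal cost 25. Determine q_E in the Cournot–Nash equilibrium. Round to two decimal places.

Each firm earns π_i = (211 - 3Q)q_i - 25q_i.
First-order condition (treating rivals' output as given): 186 - 6q_i - 3·Σ_{j≠i} q_j = 0.
By symmetry each firm produces the same amount; substituting Σ_{j≠i} q_j = 3q_i yields q_i = 186/15 = 62/5.

12.40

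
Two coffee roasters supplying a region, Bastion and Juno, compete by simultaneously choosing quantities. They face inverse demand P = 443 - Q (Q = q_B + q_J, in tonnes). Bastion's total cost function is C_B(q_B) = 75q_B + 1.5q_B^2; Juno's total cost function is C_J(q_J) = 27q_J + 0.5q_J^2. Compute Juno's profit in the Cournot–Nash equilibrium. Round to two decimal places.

Bastion's profit: π_B = (443 - Q)q_B - (75q_B + (3/2)q_B²). Setting ∂π_B/∂q_B = 0: 368 - 5q_B - (q_J) = 0.
Juno's profit: π_J = (443 - Q)q_J - (27q_J + (1/2)q_J²). Setting ∂π_J/∂q_J = 0: 416 - 3q_J - (q_B) = 0.
Best responses: q_B = (368 - q_J)/5, q_J = (416 - q_B)/3.
Substituting one into the other gives q_B = 344/7 and q_J = 856/7.
Price P = 443 - 1200/7 = 1901/7.
Juno's profit: (1901/7)·(856/7) - 27·(856/7) - (1/2)(856/7)² = 22430.6939.

22430.69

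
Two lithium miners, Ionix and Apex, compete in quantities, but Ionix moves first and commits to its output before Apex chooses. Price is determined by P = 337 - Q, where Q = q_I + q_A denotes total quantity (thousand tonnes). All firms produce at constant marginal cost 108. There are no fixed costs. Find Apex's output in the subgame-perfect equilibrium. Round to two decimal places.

57.25

Solve by backward induction. Given q_I, the follower Apex maximises π_A = (337 - q_I - q_A)q_A - 108q_A.
Follower FOC: 229 - q_I - 2q_A = 0, so q_A(q_I) = (229 - q_I)/2.
The leader anticipates this reaction. Substituting into P = 337 - Q gives P = 445/2 - (1/2)q_I, so π_I = (445/2 - (1/2)q_I)q_I - 108q_I.
The leader's first-order condition 229/2 - q_I = 0 yields q_I = 229/2.
Then q_A = (229 - 229/2)/2 = 229/4.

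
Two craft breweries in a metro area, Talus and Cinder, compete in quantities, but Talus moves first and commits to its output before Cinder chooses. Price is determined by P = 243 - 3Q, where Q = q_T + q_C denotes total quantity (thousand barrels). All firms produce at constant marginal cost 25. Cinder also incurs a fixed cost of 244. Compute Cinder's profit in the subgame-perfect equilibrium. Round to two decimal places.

The follower Cinder best-responds to any q_T: π_C = (243 - 3Q)q_C - 25q_C.
Setting the follower's marginal profit to zero, 218 - 3q_T - 6q_C = 0, i.e. q_C = (218 - 3q_T)/6.
Talus substitutes q_C(q_T) into its own profit: π_T = q_T(243 - 3q_T - (218 - 3q_T)/2) - 25q_T = (134 - (3/2)q_T)q_T - 25q_T.
Leader FOC: 109 - 3q_T = 0, so q_T = 109/3.
Then q_C = (218 - 3·(109/3))/6 = 109/6.
Price P = 243 - 3·(109/2) = 159/2.
Cinder's profit: (159/2 - 25)·(109/6) - 244 = 746.0833.

746.08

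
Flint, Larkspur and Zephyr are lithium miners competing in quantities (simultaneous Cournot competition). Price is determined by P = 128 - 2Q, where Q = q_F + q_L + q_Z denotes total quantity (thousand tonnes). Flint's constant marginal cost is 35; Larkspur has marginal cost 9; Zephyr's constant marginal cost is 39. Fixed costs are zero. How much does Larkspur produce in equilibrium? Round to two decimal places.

21.88

Flint's profit: π_F = (128 - 2Q)q_F - (35q_F). Setting ∂π_F/∂q_F = 0: 93 - 4q_F - 2(q_L + q_Z) = 0.
Larkspur's first-order condition: 119 - 4q_L - 2(q_F + q_Z) = 0.
Zephyr's first-order condition: 89 - 4q_Z - 2(q_F + q_L) = 0.
Adding the 3 first-order conditions: 301 − 8Q = 0, so Q = 301/8.
Back-substituting: q_F = (93 − 301/4)/2 = 71/8, q_L = (119 − 301/4)/2 = 175/8, q_Z = (89 − 301/4)/2 = 55/8.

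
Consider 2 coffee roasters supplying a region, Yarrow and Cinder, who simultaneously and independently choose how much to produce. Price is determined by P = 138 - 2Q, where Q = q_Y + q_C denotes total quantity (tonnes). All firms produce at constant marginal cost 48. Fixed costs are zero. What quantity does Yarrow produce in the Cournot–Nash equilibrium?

Each firm earns π_i = (138 - 2Q)q_i - 48q_i.
Setting ∂π_i/∂q_i = 0 with rivals' quantities fixed: 90 - 4q_i - 2q_j = 0.
With identical firms every q_j equals q_i, so q_j = q_i and 90 = 6q_i, giving q_i = 15.

15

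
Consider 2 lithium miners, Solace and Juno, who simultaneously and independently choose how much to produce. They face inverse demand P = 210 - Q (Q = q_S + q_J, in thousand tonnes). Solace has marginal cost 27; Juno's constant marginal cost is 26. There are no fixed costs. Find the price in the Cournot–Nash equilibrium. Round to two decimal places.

87.67

Solace's profit: π_S = (210 - Q)q_S - (27q_S). Setting ∂π_S/∂q_S = 0: 183 - 2q_S - (q_J) = 0.
Juno's profit: π_J = (210 - Q)q_J - (26q_J). Setting ∂π_J/∂q_J = 0: 184 - 2q_J - (q_S) = 0.
So q_S = (183 - q_J)/2 and q_J = (184 - q_S)/2.
Solving the pair: q_S = 182/3, q_J = 185/3.
Total output Q = 367/3, so price P = 210 - 367/3 = 263/3.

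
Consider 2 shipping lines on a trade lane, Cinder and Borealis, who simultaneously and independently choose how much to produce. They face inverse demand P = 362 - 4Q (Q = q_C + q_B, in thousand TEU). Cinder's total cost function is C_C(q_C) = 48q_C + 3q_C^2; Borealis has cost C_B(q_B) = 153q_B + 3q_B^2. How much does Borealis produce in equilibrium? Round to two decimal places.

Cinder's profit: π_C = (362 - 4Q)q_C - (48q_C + 3q_C²). Setting ∂π_C/∂q_C = 0: 314 - 14q_C - 4(q_B) = 0.
Borealis's profit: π_B = (362 - 4Q)q_B - (153q_B + 3q_B²). Setting ∂π_B/∂q_B = 0: 209 - 14q_B - 4(q_C) = 0.
Best responses: q_C = (314 - 4q_B)/14, q_B = (209 - 4q_C)/14.
Substituting one into the other gives q_C = 178/9 and q_B = 167/18.

9.28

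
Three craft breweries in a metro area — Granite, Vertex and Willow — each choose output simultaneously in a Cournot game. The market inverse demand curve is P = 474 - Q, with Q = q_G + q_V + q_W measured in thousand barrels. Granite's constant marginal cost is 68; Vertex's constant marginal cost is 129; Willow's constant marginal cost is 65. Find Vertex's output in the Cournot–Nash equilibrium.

55

Granite's profit: π_G = (474 - Q)q_G - (68q_G). Setting ∂π_G/∂q_G = 0: 406 - 2q_G - (q_V + q_W) = 0.
Vertex's profit: π_V = (474 - Q)q_V - (129q_V). Setting ∂π_V/∂q_V = 0: 345 - 2q_V - (q_G + q_W) = 0.
Willow's profit: π_W = (474 - Q)q_W - (65q_W). Setting ∂π_W/∂q_W = 0: 409 - 2q_W - (q_G + q_V) = 0.
Summing all 3 equations gives 1160 − 4Q = 0, hence Q = 290.
Back-substituting: q_G = (406 − 290) = 116, q_V = (345 − 290) = 55, q_W = (409 − 290) = 119.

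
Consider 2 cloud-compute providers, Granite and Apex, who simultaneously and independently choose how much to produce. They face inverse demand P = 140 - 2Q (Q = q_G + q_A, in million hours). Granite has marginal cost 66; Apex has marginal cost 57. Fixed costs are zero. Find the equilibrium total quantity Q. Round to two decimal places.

Granite's profit: π_G = (140 - 2Q)q_G - (66q_G). Setting ∂π_G/∂q_G = 0: 74 - 4q_G - 2(q_A) = 0.
Apex's first-order condition: 83 - 4q_A - 2(q_G) = 0.
So q_G = (74 - 2q_A)/4 and q_A = (83 - 2q_G)/4.
Solving the pair: q_G = 65/6, q_A = 46/3.
Total output Q = 65/6 + 46/3 = 157/6.

26.17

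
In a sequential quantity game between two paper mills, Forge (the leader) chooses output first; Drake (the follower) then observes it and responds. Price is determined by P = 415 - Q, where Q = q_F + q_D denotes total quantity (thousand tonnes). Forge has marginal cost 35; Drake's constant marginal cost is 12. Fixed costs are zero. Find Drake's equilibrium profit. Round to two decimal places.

12600.06

The follower Drake best-responds to any q_F: π_D = (415 - Q)q_D - 12q_D.
∂π_D/∂q_D = 403 - q_F - 2q_D = 0 gives the reaction function q_D = (403 - q_F)/2.
Forge substitutes q_D(q_F) into its own profit: π_F = q_F(415 - q_F - (403 - q_F)/2) - 35q_F = (427/2 - (1/2)q_F)q_F - 35q_F.
The leader's first-order condition 357/2 - q_F = 0 yields q_F = 357/2.
Then q_D = (403 - 357/2)/2 = 449/4.
Price P = 415 - 1163/4 = 497/4.
Drake's profit: (497/4 - 12)·(449/4) = 12600.0625.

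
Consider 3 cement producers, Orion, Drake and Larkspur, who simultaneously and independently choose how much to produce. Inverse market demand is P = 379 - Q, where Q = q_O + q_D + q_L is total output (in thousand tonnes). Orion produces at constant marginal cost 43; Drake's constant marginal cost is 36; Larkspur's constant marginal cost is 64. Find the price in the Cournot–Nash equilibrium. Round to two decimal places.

Orion's profit: π_O = (379 - Q)q_O - (43q_O). Setting ∂π_O/∂q_O = 0: 336 - 2q_O - (q_D + q_L) = 0.
Drake's first-order condition: 343 - 2q_D - (q_O + q_L) = 0.
Larkspur's first-order condition: 315 - 2q_L - (q_O + q_D) = 0.
Summing all 3 equations gives 994 − 4Q = 0, hence Q = 497/2.
Back-substituting: q_O = (336 − 497/2) = 175/2, q_D = (343 − 497/2) = 189/2, q_L = (315 − 497/2) = 133/2.
Total output Q = 497/2, so price P = 379 - 497/2 = 261/2.

130.50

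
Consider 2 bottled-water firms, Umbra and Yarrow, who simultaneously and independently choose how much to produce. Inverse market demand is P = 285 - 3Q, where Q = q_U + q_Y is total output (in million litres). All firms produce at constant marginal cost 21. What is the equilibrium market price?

109

A representative firm's profit is π_i = q_i(285 - 3Q) - 21q_i.
Setting ∂π_i/∂q_i = 0 with rivals' quantities fixed: 264 - 6q_i - 3q_j = 0.
By symmetry each firm produces the same amount; substituting q_j = q_i yields q_i = 264/9 = 88/3.
Total output Q = 176/3, so price P = 285 - 3·(176/3) = 109.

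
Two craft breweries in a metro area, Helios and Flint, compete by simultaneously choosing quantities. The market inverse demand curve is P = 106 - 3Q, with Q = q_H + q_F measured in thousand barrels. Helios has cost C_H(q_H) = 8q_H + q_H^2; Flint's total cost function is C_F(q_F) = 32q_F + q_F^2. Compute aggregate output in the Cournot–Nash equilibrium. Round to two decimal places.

15.64

Helios's profit: π_H = (106 - 3Q)q_H - (8q_H + q_H²). Setting ∂π_H/∂q_H = 0: 98 - 8q_H - 3(q_F) = 0.
Flint's first-order condition: 74 - 8q_F - 3(q_H) = 0.
So q_H = (98 - 3q_F)/8 and q_F = (74 - 3q_H)/8.
Substituting one into the other gives q_H = 562/55 and q_F = 298/55.
Total output Q = 562/55 + 298/55 = 172/11.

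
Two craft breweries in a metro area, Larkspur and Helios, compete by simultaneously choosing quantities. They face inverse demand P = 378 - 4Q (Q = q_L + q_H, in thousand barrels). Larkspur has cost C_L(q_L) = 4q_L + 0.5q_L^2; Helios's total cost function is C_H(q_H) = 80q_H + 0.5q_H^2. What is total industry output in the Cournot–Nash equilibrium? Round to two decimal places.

Larkspur's profit: π_L = (378 - 4Q)q_L - (4q_L + (1/2)q_L²). Setting ∂π_L/∂q_L = 0: 374 - 9q_L - 4(q_H) = 0.
Helios's profit: π_H = (378 - 4Q)q_H - (80q_H + (1/2)q_H²). Setting ∂π_H/∂q_H = 0: 298 - 9q_H - 4(q_L) = 0.
Rearranging gives the reaction functions q_L = (374 - 4q_H)/9 and q_H = (298 - 4q_L)/9.
Substituting one into the other gives q_L = 33.4462 and q_H = 1186/65.
Total output Q = 33.4462 + 1186/65 = 672/13.

51.69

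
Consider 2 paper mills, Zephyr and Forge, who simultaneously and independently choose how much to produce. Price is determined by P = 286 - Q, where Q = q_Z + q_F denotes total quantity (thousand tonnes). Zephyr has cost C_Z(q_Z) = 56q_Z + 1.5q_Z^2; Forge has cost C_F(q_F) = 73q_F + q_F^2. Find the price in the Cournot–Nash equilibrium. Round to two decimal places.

204.84

Zephyr's profit: π_Z = (286 - Q)q_Z - (56q_Z + (3/2)q_Z²). Setting ∂π_Z/∂q_Z = 0: 230 - 5q_Z - (q_F) = 0.
Forge's profit: π_F = (286 - Q)q_F - (73q_F + q_F²). Setting ∂π_F/∂q_F = 0: 213 - 4q_F - (q_Z) = 0.
So q_Z = (230 - q_F)/5 and q_F = (213 - q_Z)/4.
Substituting one into the other gives q_Z = 707/19 and q_F = 835/19.
Total output Q = 1542/19, so price P = 286 - 1542/19 = 204.8421.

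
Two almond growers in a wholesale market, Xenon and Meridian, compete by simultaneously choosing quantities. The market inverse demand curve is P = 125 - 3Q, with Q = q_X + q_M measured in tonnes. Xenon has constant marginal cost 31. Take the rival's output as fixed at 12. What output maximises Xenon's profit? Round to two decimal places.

9.67

With the rival's output fixed at 12, Xenon's profit is π_X = (125 - 3·12 - 3q_X)q_X - (31q_X) = (89 - 3q_X)q_X - (31q_X).
∂π_X/∂q_X = 58 - 6q_X = 0, so q_X = 29/3.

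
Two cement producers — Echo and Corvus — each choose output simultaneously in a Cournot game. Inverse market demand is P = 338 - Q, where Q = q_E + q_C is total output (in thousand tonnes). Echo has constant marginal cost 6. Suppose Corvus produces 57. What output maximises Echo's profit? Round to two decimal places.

137.50

With the rival's output fixed at 57, Echo's profit is π_E = (338 - 57 - q_E)q_E - (6q_E) = (281 - q_E)q_E - (6q_E).
∂π_E/∂q_E = 275 - 2q_E = 0, so q_E = 275/2.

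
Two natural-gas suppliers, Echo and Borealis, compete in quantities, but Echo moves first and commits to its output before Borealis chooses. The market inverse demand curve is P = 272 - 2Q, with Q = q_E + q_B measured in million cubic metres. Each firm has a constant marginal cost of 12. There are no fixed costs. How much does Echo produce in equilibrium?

65

The follower Borealis best-responds to any q_E: π_B = (272 - 2Q)q_B - 12q_B.
Setting the follower's marginal profit to zero, 260 - 2q_E - 4q_B = 0, i.e. q_B = (260 - 2q_E)/4.
Echo substitutes q_B(q_E) into its own profit: π_E = q_E(272 - 2q_E - (260 - 2q_E)/2) - 12q_E = (142 - q_E)q_E - 12q_E.
Maximising: ∂π_E/∂q_E = 130 - 2q_E = 0, giving q_E = 65.
Then q_B = (260 - 2·65)/4 = 65/2.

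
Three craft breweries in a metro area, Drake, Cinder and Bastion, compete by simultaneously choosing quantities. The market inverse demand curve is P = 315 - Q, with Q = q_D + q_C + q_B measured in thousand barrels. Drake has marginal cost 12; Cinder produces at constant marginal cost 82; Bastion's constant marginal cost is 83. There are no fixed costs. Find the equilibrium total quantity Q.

192

Drake's profit: π_D = (315 - Q)q_D - (12q_D). Setting ∂π_D/∂q_D = 0: 303 - 2q_D - (q_C + q_B) = 0.
Cinder's profit: π_C = (315 - Q)q_C - (82q_C). Setting ∂π_C/∂q_C = 0: 233 - 2q_C - (q_D + q_B) = 0.
Bastion's profit: π_B = (315 - Q)q_B - (83q_B). Setting ∂π_B/∂q_B = 0: 232 - 2q_B - (q_D + q_C) = 0.
Adding the 3 conditions: 768 − 2Q − 2Q = 0, i.e. Q = 192.
Back-substituting: q_D = (303 − 192) = 111, q_C = (233 − 192) = 41, q_B = (232 − 192) = 40.
Total output Q = 111 + 41 + 40 = 192.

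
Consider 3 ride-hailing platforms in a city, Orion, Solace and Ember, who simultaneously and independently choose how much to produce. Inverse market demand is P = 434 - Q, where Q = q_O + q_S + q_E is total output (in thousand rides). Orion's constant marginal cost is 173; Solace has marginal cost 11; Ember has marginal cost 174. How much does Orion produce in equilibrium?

25

Orion's profit: π_O = (434 - Q)q_O - (173q_O). Setting ∂π_O/∂q_O = 0: 261 - 2q_O - (q_S + q_E) = 0.
Solace's profit: π_S = (434 - Q)q_S - (11q_S). Setting ∂π_S/∂q_S = 0: 423 - 2q_S - (q_O + q_E) = 0.
Ember's profit: π_E = (434 - Q)q_E - (174q_E). Setting ∂π_E/∂q_E = 0: 260 - 2q_E - (q_O + q_S) = 0.
Adding the 3 conditions: 944 − 2Q − 2Q = 0, i.e. Q = 236.
Back-substituting: q_O = (261 − 236) = 25, q_S = (423 − 236) = 187, q_E = (260 − 236) = 24.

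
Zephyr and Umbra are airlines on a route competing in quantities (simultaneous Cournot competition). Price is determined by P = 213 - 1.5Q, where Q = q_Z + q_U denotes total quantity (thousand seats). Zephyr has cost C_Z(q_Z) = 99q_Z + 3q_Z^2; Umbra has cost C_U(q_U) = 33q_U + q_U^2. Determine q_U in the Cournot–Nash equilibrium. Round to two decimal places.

Zephyr's profit: π_Z = (213 - 1.5Q)q_Z - (99q_Z + 3q_Z²). Setting ∂π_Z/∂q_Z = 0: 114 - 9q_Z - (3/2)(q_U) = 0.
Umbra's profit: π_U = (213 - 1.5Q)q_U - (33q_U + q_U²). Setting ∂π_U/∂q_U = 0: 180 - 5q_U - (3/2)(q_Z) = 0.
So q_Z = (114 - (3/2)q_U)/9 and q_U = (180 - (3/2)q_Z)/5.
Solving the pair: q_Z = 400/57, q_U = 644/19.

33.89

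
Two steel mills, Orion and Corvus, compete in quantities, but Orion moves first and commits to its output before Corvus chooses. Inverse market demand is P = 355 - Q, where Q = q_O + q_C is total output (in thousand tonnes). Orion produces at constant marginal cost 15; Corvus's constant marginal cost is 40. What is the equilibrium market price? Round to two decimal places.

106.25

The follower Corvus best-responds to any q_O: π_C = (355 - Q)q_C - 40q_C.
Follower FOC: 315 - q_O - 2q_C = 0, so q_C(q_O) = (315 - q_O)/2.
Orion substitutes q_C(q_O) into its own profit: π_O = q_O(355 - q_O - (315 - q_O)/2) - 15q_O = (395/2 - (1/2)q_O)q_O - 15q_O.
Leader FOC: 365/2 - q_O = 0, so q_O = 365/2.
Then q_C = (315 - 365/2)/2 = 265/4.
Total output Q = 995/4, so price P = 355 - 995/4 = 425/4.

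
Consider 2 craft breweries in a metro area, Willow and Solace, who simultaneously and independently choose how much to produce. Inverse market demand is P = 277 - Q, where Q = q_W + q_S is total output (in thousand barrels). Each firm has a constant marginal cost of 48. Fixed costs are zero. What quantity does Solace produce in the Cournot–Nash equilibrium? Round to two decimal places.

Each firm earns π_i = (277 - Q)q_i - 48q_i.
First-order condition (treating rivals' output as given): 229 - 2q_i - q_j = 0.
By symmetry each firm produces the same amount; substituting q_j = q_i yields q_i = 229/3.

76.33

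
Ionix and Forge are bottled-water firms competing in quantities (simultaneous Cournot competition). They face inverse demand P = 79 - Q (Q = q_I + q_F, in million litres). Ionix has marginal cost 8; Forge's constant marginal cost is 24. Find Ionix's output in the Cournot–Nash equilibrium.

Ionix's profit: π_I = (79 - Q)q_I - (8q_I). Setting ∂π_I/∂q_I = 0: 71 - 2q_I - (q_F) = 0.
Forge's first-order condition: 55 - 2q_F - (q_I) = 0.
Best responses: q_I = (71 - q_F)/2, q_F = (55 - q_I)/2.
Substituting one into the other gives q_I = 29 and q_F = 13.

29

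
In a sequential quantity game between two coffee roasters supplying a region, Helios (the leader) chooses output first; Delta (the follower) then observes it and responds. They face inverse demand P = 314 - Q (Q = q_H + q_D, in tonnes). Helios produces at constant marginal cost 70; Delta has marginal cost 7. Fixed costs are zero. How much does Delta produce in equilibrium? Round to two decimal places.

108.25

Solve by backward induction. Given q_H, the follower Delta maximises π_D = (314 - q_H - q_D)q_D - 7q_D.
∂π_D/∂q_D = 307 - q_H - 2q_D = 0 gives the reaction function q_D = (307 - q_H)/2.
The leader anticipates this reaction. Substituting into P = 314 - Q gives P = 321/2 - (1/2)q_H, so π_H = (321/2 - (1/2)q_H)q_H - 70q_H.
The leader's first-order condition 181/2 - q_H = 0 yields q_H = 181/2.
Then q_D = (307 - 181/2)/2 = 433/4.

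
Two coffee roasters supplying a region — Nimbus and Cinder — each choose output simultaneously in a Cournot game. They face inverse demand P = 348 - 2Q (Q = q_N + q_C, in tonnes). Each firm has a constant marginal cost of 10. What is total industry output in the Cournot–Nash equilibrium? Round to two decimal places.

112.67

Each firm earns π_i = (348 - 2Q)q_i - 10q_i.
Setting ∂π_i/∂q_i = 0 with rivals' quantities fixed: 338 - 4q_i - 2q_j = 0.
With identical firms every q_j equals q_i, so q_j = q_i and 338 = 6q_i, giving q_i = 169/3.
Total output Q = 169/3 + 169/3 = 338/3.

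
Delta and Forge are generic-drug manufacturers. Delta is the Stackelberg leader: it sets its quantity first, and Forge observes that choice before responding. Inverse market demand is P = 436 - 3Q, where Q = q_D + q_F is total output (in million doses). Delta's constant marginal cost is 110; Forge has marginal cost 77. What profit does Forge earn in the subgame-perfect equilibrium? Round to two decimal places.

3763.02

Solve by backward induction. Given q_D, the follower Forge maximises π_F = (436 - 3q_D - 3q_F)q_F - 77q_F.
Follower FOC: 359 - 3q_D - 6q_F = 0, so q_F(q_D) = (359 - 3q_D)/6.
The leader anticipates this reaction. Substituting into P = 436 - 3Q gives P = 513/2 - (3/2)q_D, so π_D = (513/2 - (3/2)q_D)q_D - 110q_D.
The leader's first-order condition 293/2 - 3q_D = 0 yields q_D = 293/6.
Then q_F = (359 - 3·(293/6))/6 = 425/12.
Price P = 436 - 3·(337/4) = 733/4.
Forge's profit: (733/4 - 77)·(425/12) = 3763.0208.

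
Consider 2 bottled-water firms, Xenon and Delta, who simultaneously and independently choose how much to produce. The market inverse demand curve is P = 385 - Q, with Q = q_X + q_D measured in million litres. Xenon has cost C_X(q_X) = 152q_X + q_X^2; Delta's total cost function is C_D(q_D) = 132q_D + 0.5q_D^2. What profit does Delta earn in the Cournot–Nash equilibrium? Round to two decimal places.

7522.82

Xenon's profit: π_X = (385 - Q)q_X - (152q_X + q_X²). Setting ∂π_X/∂q_X = 0: 233 - 4q_X - (q_D) = 0.
Delta's first-order condition: 253 - 3q_D - (q_X) = 0.
Best responses: q_X = (233 - q_D)/4, q_D = (253 - q_X)/3.
Substituting one into the other gives q_X = 446/11 and q_D = 779/11.
Price P = 385 - 1225/11 = 273.6364.
Delta's profit: 273.6364·(779/11) - 132·(779/11) - (1/2)(779/11)² = 7522.8223.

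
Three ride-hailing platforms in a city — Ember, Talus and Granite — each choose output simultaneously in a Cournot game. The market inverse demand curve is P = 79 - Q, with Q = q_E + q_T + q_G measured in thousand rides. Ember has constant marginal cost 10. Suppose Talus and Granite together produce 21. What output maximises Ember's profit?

With rivals' combined output fixed at 21, Ember's profit is π_E = (79 - 21 - q_E)q_E - (10q_E) = (58 - q_E)q_E - (10q_E).
∂π_E/∂q_E = 48 - 2q_E = 0, so q_E = 24.

24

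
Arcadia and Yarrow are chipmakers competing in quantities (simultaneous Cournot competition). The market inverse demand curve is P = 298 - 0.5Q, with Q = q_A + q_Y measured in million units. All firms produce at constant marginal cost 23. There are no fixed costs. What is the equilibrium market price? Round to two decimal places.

Each firm earns π_i = (298 - 0.5Q)q_i - 23q_i.
Setting ∂π_i/∂q_i = 0 with rivals' quantities fixed: 275 - q_i - (1/2)q_j = 0.
With identical firms every q_j equals q_i, so q_j = q_i and 275 = (3/2)q_i, giving q_i = 550/3.
Total output Q = 1100/3, so price P = 298 - (1/2)·(1100/3) = 344/3.

114.67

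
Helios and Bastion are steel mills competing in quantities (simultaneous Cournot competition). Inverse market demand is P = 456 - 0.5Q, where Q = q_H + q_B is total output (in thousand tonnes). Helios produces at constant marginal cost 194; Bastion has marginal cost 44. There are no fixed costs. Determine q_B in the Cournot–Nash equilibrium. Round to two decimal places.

Helios's profit: π_H = (456 - 0.5Q)q_H - (194q_H). Setting ∂π_H/∂q_H = 0: 262 - q_H - (1/2)(q_B) = 0.
Bastion's first-order condition: 412 - q_B - (1/2)(q_H) = 0.
Best responses: q_H = (262 - (1/2)q_B), q_B = (412 - (1/2)q_H).
Substituting one into the other gives q_H = 224/3 and q_B = 1124/3.

374.67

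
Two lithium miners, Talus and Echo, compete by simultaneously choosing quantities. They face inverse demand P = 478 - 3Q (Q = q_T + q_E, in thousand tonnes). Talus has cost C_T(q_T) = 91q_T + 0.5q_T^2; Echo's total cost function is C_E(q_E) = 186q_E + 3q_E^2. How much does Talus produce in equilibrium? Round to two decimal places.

50.24

Talus's profit: π_T = (478 - 3Q)q_T - (91q_T + (1/2)q_T²). Setting ∂π_T/∂q_T = 0: 387 - 7q_T - 3(q_E) = 0.
Echo's first-order condition: 292 - 12q_E - 3(q_T) = 0.
Best responses: q_T = (387 - 3q_E)/7, q_E = (292 - 3q_T)/12.
Solving the pair: q_T = 1256/25, q_E = 883/75.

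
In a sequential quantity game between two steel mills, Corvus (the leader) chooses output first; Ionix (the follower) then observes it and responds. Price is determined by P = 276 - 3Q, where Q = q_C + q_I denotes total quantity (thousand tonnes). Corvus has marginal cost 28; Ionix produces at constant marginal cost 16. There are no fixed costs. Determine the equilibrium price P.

The follower Ionix best-responds to any q_C: π_I = (276 - 3Q)q_I - 16q_I.
Follower FOC: 260 - 3q_C - 6q_I = 0, so q_I(q_C) = (260 - 3q_C)/6.
The leader anticipates this reaction. Substituting into P = 276 - 3Q gives P = 146 - (3/2)q_C, so π_C = (146 - (3/2)q_C)q_C - 28q_C.
Leader FOC: 118 - 3q_C = 0, so q_C = 118/3.
Then q_I = (260 - 3·(118/3))/6 = 71/3.
Total output Q = 63, so price P = 276 - 3·63 = 87.

87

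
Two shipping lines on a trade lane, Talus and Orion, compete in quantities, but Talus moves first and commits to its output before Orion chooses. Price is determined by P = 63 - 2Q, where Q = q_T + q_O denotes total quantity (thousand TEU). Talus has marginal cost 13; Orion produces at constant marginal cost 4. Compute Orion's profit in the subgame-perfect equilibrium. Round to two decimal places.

185.28

Solve by backward induction. Given q_T, the follower Orion maximises π_O = (63 - 2q_T - 2q_O)q_O - 4q_O.
∂π_O/∂q_O = 59 - 2q_T - 4q_O = 0 gives the reaction function q_O = (59 - 2q_T)/4.
The leader anticipates this reaction. Substituting into P = 63 - 2Q gives P = 67/2 - q_T, so π_T = (67/2 - q_T)q_T - 13q_T.
Maximising: ∂π_T/∂q_T = 41/2 - 2q_T = 0, giving q_T = 41/4.
Then q_O = (59 - 2·(41/4))/4 = 77/8.
Price P = 63 - 2·(159/8) = 93/4.
Orion's profit: (93/4 - 4)·(77/8) = 185.2813.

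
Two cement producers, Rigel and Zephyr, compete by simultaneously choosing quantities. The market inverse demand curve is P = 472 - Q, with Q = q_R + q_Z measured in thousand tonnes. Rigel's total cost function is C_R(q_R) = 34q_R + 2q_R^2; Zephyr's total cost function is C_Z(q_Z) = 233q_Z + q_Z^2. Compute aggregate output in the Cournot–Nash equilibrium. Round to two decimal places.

Rigel's profit: π_R = (472 - Q)q_R - (34q_R + 2q_R²). Setting ∂π_R/∂q_R = 0: 438 - 6q_R - (q_Z) = 0.
Zephyr's first-order condition: 239 - 4q_Z - (q_R) = 0.
Best responses: q_R = (438 - q_Z)/6, q_Z = (239 - q_R)/4.
Solving the pair: q_R = 1513/23, q_Z = 996/23.
Total output Q = 1513/23 + 996/23 = 109.0870.

109.09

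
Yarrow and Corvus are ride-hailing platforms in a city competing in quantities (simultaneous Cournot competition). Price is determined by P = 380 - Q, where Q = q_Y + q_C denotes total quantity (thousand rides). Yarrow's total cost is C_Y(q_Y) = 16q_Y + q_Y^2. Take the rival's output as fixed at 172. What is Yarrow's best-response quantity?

With the rival's output fixed at 172, Yarrow's profit is π_Y = (380 - 172 - q_Y)q_Y - (16q_Y + q_Y²) = (208 - q_Y)q_Y - (16q_Y + q_Y²).
∂π_Y/∂q_Y = 192 - 4q_Y = 0, so q_Y = 48.

48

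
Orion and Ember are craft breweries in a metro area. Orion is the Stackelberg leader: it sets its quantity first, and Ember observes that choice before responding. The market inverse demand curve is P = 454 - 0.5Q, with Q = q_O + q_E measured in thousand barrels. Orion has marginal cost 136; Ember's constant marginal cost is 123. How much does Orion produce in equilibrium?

305

The follower Ember best-responds to any q_O: π_E = (454 - 0.5Q)q_E - 123q_E.
Follower FOC: 331 - (1/2)q_O - q_E = 0, so q_E(q_O) = (331 - (1/2)q_O).
Orion substitutes q_E(q_O) into its own profit: π_O = q_O(454 - (1/2)q_O - (331 - (1/2)q_O)/2) - 136q_O = (577/2 - (1/4)q_O)q_O - 136q_O.
Leader FOC: 305/2 - (1/2)q_O = 0, so q_O = 305.
Then q_E = (331 - (1/2)·305) = 357/2.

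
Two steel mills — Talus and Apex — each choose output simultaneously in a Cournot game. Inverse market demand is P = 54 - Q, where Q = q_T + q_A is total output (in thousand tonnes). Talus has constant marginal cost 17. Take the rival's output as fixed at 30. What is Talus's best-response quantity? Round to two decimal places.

With the rival's output fixed at 30, Talus's profit is π_T = (54 - 30 - q_T)q_T - (17q_T) = (24 - q_T)q_T - (17q_T).
∂π_T/∂q_T = 7 - 2q_T = 0, so q_T = 7/2.

3.50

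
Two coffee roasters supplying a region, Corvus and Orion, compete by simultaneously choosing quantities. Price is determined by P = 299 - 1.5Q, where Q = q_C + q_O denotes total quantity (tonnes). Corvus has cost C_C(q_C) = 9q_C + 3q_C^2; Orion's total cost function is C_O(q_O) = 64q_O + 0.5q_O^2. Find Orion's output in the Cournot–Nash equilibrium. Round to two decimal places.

Corvus's profit: π_C = (299 - 1.5Q)q_C - (9q_C + 3q_C²). Setting ∂π_C/∂q_C = 0: 290 - 9q_C - (3/2)(q_O) = 0.
Orion's profit: π_O = (299 - 1.5Q)q_O - (64q_O + (1/2)q_O²). Setting ∂π_O/∂q_O = 0: 235 - 4q_O - (3/2)(q_C) = 0.
Rearranging gives the reaction functions q_C = (290 - (3/2)q_O)/9 and q_O = (235 - (3/2)q_C)/4.
Solving the pair: q_C = 646/27, q_O = 448/9.

49.78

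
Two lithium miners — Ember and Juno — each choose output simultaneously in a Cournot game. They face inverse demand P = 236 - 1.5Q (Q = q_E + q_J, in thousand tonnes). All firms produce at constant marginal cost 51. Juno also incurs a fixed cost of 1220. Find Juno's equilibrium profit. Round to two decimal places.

1315.19

A representative firm's profit is π_i = q_i(236 - 1.5Q) - 51q_i.
Setting ∂π_i/∂q_i = 0 with rivals' quantities fixed: 185 - 3q_i - (3/2)q_j = 0.
With identical firms every q_j equals q_i, so q_j = q_i and 185 = (9/2)q_i, giving q_i = 370/9.
Price P = 236 - (3/2)·(740/9) = 338/3.
Juno's profit: (338/3 - 51)·(370/9) - 1220 = 1315.1852.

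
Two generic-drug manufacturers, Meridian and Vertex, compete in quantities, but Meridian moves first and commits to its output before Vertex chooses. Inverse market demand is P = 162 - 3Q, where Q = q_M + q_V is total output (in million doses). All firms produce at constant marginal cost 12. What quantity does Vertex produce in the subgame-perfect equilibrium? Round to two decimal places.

12.50

Solve by backward induction. Given q_M, the follower Vertex maximises π_V = (162 - 3q_M - 3q_V)q_V - 12q_V.
∂π_V/∂q_V = 150 - 3q_M - 6q_V = 0 gives the reaction function q_V = (150 - 3q_M)/6.
Meridian substitutes q_V(q_M) into its own profit: π_M = q_M(162 - 3q_M - (150 - 3q_M)/2) - 12q_M = (87 - (3/2)q_M)q_M - 12q_M.
Leader FOC: 75 - 3q_M = 0, so q_M = 25.
Then q_V = (150 - 3·25)/6 = 25/2.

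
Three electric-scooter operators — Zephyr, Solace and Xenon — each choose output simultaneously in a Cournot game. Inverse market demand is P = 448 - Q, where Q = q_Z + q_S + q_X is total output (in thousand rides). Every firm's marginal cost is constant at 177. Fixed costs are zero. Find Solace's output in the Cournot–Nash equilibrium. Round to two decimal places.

A representative firm's profit is π_i = q_i(448 - Q) - 177q_i.
Setting ∂π_i/∂q_i = 0 with rivals' quantities fixed: 271 - 2q_i - Σ_{j≠i} q_j = 0.
By symmetry each firm produces the same amount; substituting Σ_{j≠i} q_j = 2q_i yields q_i = 271/4.

67.75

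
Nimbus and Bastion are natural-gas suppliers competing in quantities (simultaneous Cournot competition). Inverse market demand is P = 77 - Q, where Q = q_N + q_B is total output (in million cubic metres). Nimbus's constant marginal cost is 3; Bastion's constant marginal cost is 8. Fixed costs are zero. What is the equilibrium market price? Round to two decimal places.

29.33

Nimbus's profit: π_N = (77 - Q)q_N - (3q_N). Setting ∂π_N/∂q_N = 0: 74 - 2q_N - (q_B) = 0.
Bastion's first-order condition: 69 - 2q_B - (q_N) = 0.
So q_N = (74 - q_B)/2 and q_B = (69 - q_N)/2.
Solving the pair: q_N = 79/3, q_B = 64/3.
Total output Q = 143/3, so price P = 77 - 143/3 = 88/3.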